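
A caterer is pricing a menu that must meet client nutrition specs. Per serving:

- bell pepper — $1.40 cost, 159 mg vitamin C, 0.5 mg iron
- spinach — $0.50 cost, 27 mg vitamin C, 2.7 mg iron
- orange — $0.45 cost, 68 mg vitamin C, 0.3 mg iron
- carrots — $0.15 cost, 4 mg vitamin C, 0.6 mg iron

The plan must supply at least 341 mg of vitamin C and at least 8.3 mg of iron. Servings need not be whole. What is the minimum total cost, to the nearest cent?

$3.10

Minimising a linear cost over {vitamin C ≥ 341, iron ≥ 8.3, servings ≥ 0} — the optimum is at a vertex, using one or two foods.
bell pepper only: max(341/159, 8.3/0.5) = 16.6 servings → $23.24.
spinach only: max(341/27, 8.3/2.7) = 12.63 servings → $6.31.
orange only: max(341/68, 8.3/0.3) = 27.67 servings → $12.45.
carrots only: max(341/4, 8.3/0.6) = 85.25 servings → $12.79.
bell pepper + spinach with both tight: 1.675 servings and 2.764 servings → $3.73.
bell pepper + orange with both targets exact would need a negative amount; discard.
bell pepper + carrots with both tight: 1.835 servings and 12.3 servings → $4.41.
spinach + orange with both tight: 2.633 servings and 3.969 servings → $3.10.
spinach + carrots: the both-tight solution has a negative serving — not a feasible corner.
orange + carrots with both tight: 4.328 servings and 11.67 servings → $3.70.
Cheapest feasible corner: $3.10.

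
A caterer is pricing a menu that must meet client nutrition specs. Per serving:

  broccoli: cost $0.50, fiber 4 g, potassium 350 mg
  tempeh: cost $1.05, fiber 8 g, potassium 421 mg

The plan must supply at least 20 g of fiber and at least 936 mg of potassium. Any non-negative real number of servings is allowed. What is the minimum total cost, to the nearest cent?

$2.50

Minimising a linear cost over {fiber ≥ 20, potassium ≥ 936, servings ≥ 0} — the optimum is at a vertex, using one or two foods.
broccoli only: max(20/4, 936/350) = 5 servings → $2.50.
tempeh only: max(20/8, 936/421) = 2.5 servings → $2.62.
broccoli + tempeh: the both-tight solution has a negative serving — not a feasible corner.
Cheapest feasible corner: $2.50.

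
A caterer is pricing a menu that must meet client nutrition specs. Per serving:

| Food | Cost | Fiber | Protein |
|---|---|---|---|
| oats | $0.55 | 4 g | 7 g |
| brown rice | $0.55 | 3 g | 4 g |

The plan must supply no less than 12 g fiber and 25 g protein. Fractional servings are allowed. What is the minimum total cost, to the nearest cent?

$1.96

oats only: max(12/4, 25/7) = 3.571 servings → $1.96.
brown rice only: max(12/3, 25/4) = 6.25 servings → $3.44.
oats + brown rice: intersection lies outside the first quadrant.
The minimum over all feasible corners is $1.96.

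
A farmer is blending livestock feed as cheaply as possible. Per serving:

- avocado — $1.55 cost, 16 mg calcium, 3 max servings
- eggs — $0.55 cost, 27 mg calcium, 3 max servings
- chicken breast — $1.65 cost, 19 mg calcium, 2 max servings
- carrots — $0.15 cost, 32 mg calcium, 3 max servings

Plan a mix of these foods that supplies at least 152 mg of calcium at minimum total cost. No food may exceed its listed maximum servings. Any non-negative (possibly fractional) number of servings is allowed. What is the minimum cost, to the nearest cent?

$1.59

Cost per mg of calcium: carrots $0.0047, eggs $0.0204, chicken breast $0.0868, avocado $0.0969.
Take 3 servings of carrots: +96.0 mg calcium for $0.45 (total $0.45, still need 56.0 mg).
Take 2.074 servings of eggs: +56.0 mg calcium for $1.14 (total $1.59, still need 0.0 mg).
Filling from the cheapest source first is optimal under one linear minimum: $1.59.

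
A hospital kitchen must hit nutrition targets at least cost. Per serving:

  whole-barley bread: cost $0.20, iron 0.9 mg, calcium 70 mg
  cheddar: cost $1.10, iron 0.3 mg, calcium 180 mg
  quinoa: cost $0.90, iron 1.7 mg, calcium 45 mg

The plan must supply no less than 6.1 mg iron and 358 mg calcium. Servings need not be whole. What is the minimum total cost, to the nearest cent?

$1.36

Check every corner: each single food scaled to meet both minima, and each pair solved so both constraints bind.
whole-barley bread only: max(6.1/0.9, 358/70) = 6.778 servings → $1.36.
cheddar only: max(6.1/0.3, 358/180) = 20.33 servings → $22.37.
quinoa only: max(6.1/1.7, 358/45) = 7.956 servings → $7.16.
whole-barley bread + cheddar with both targets exact would need a negative amount; discard.
whole-barley bread + quinoa with both tight: 4.256 servings and 1.335 servings → $2.05.
cheddar + quinoa with both tight: 1.142 servings and 3.387 servings → $4.30.
So the least-cost plan costs $1.36.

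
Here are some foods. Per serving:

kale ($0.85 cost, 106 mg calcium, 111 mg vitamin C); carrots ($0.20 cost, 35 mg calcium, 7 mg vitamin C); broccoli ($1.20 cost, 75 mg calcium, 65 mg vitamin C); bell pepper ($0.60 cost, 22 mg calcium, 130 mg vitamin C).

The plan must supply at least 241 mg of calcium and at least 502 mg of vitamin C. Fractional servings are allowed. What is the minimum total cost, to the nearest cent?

kale only: max(241/106, 502/111) = 4.523 servings → $3.84.
carrots only: max(241/35, 502/7) = 71.71 servings → $14.34.
broccoli only: max(241/75, 502/65) = 7.723 servings → $9.27.
bell pepper only: max(241/22, 502/130) = 10.95 servings → $6.57.
kale + carrots with both targets exact would need a negative amount; discard.
kale + broccoli: intersection lies outside the first quadrant.
kale + bell pepper with both tight: 1.789 servings and 2.334 servings → $2.92.
carrots + broccoli with both targets exact would need a negative amount; discard.
carrots + bell pepper with both tight: 4.615 servings and 3.613 servings → $3.09.
broccoli + bell pepper with both tight: 2.438 servings and 2.642 servings → $4.51.
The minimum over all feasible corners is $2.92.

$2.92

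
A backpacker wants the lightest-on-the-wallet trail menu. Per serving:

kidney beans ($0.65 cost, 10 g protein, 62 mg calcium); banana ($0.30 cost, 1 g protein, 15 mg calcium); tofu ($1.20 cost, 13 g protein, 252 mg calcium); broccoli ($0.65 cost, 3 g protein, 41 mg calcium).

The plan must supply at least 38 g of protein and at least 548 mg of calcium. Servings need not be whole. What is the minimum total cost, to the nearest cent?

$3.12

Compare the cost at each extreme point of the feasible region.
kidney beans only: max(38/10, 548/62) = 8.839 servings → $5.75.
banana only: max(38/1, 548/15) = 38 servings → $11.40.
tofu only: max(38/13, 548/252) = 2.923 servings → $3.51.
broccoli only: max(38/3, 548/41) = 13.37 servings → $8.69.
kidney beans + banana with both tight: 0.25 servings and 35.5 servings → $10.81.
kidney beans + tofu with both tight: 1.431 servings and 1.823 servings → $3.12.
kidney beans + broccoli with both targets exact would need a negative amount; discard.
banana + tofu: the both-tight solution has a negative serving — not a feasible corner.
banana + broccoli with both tight: 21.5 servings and 5.5 servings → $10.03.
tofu + broccoli with both tight: 0.3857 servings and 11 servings → $7.61.
So the least-cost plan costs $3.12.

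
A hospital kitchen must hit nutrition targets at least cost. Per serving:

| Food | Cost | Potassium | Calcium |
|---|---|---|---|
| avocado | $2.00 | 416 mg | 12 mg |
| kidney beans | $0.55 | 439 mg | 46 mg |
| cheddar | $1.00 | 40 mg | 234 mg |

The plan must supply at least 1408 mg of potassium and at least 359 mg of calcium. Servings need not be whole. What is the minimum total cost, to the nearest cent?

$2.64

Minimising a linear cost over {potassium ≥ 1408, calcium ≥ 359, servings ≥ 0} — the optimum is at a vertex, using one or two foods.
avocado only: max(1408/416, 359/12) = 29.92 servings → $59.83.
kidney beans only: max(1408/439, 359/46) = 7.804 servings → $4.29.
cheddar only: max(1408/40, 359/234) = 35.2 servings → $35.20.
avocado + kidney beans: intersection lies outside the first quadrant.
avocado + cheddar with both tight: 3.253 servings and 1.367 servings → $7.87.
kidney beans + cheddar with both tight: 3.123 servings and 0.9202 servings → $2.64.
So the least-cost plan costs $2.64.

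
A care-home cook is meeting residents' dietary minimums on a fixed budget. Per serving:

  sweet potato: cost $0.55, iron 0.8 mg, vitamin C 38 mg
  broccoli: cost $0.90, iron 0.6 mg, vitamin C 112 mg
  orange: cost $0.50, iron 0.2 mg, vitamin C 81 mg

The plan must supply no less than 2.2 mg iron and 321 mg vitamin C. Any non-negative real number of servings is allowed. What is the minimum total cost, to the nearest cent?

$2.61

Check every corner: each single food scaled to meet both minima, and each pair solved so both constraints bind.
sweet potato only: max(2.2/0.8, 321/38) = 8.447 servings → $4.65.
broccoli only: max(2.2/0.6, 321/112) = 3.667 servings → $3.30.
orange only: max(2.2/0.2, 321/81) = 11 servings → $5.50.
sweet potato + broccoli with both tight: 0.8054 servings and 2.593 servings → $2.78.
sweet potato + orange with both tight: 1.993 servings and 3.028 servings → $2.61.
broccoli + orange: the both-tight solution has a negative serving — not a feasible corner.
So the least-cost plan costs $2.61.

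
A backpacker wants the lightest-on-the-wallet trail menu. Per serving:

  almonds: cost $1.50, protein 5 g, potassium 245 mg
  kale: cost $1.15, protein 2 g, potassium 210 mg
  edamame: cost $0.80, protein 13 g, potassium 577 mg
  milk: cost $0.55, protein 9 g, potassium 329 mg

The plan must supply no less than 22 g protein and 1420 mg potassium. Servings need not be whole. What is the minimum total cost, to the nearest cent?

Minimising a linear cost over {protein ≥ 22, potassium ≥ 1420, servings ≥ 0} — the optimum is at a vertex, using one or two foods.
almonds only: max(22/5, 1420/245) = 5.796 servings → $8.69.
kale only: max(22/2, 1420/210) = 11 servings → $12.65.
edamame only: max(22/13, 1420/577) = 2.461 servings → $1.97.
milk only: max(22/9, 1420/329) = 4.316 servings → $2.37.
almonds + kale with both tight: 3.179 servings and 3.054 servings → $8.28.
almonds + edamame: the both-tight solution has a negative serving — not a feasible corner.
almonds + milk: the both-tight solution has a negative serving — not a feasible corner.
kale + edamame with both tight: 3.659 servings and 1.129 servings → $5.11.
kale + milk with both tight: 4.498 servings and 1.445 servings → $5.97.
edamame + milk: the both-tight solution has a negative serving — not a feasible corner.
So the least-cost plan costs $1.97.

$1.97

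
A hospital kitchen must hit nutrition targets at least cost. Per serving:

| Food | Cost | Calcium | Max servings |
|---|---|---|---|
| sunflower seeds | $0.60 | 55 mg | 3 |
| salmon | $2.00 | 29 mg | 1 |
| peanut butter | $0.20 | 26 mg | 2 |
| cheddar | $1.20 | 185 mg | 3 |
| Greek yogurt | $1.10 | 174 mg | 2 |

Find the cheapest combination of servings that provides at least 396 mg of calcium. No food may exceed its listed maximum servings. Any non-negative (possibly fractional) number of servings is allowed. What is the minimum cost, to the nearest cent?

$2.51

Cost per mg of calcium: Greek yogurt $0.0063, cheddar $0.0065, peanut butter $0.0077, sunflower seeds $0.0109, salmon $0.0690.
Take 2 servings of Greek yogurt: +348.0 mg calcium for $2.20 (total $2.20, still need 48.0 mg).
Take 0.2595 servings of cheddar: +48.0 mg calcium for $0.31 (total $2.51, still need 0.0 mg).
Greedy by cheapest-per-mg is optimal for a single linear constraint, so the minimum cost is $2.51.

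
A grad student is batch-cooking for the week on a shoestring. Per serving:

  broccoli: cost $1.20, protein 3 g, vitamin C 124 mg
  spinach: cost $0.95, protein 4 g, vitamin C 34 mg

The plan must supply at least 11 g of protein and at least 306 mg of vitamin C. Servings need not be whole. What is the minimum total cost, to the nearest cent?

broccoli only: max(11/3, 306/124) = 3.667 servings → $4.40.
spinach only: max(11/4, 306/34) = 9 servings → $8.55.
broccoli + spinach with both tight: 2.157 servings and 1.132 servings → $3.66.
Cheapest feasible corner: $3.66.

$3.66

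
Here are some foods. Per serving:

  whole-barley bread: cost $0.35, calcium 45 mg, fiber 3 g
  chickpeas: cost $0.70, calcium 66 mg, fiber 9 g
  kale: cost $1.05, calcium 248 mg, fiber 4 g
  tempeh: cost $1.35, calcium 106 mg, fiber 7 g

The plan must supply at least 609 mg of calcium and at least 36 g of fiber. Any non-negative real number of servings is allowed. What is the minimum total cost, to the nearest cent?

whole-barley bread only: max(609/45, 36/3) = 13.53 servings → $4.74.
chickpeas only: max(609/66, 36/9) = 9.227 servings → $6.46.
kale only: max(609/248, 36/4) = 9 servings → $9.45.
tempeh only: max(609/106, 36/7) = 5.745 servings → $7.76.
whole-barley bread + chickpeas with both targets exact would need a negative amount; discard.
whole-barley bread + kale with both tight: 11.51 servings and 0.367 servings → $4.41.
whole-barley bread + tempeh: intersection lies outside the first quadrant.
chickpeas + kale with both tight: 3.299 servings and 1.578 servings → $3.97.
chickpeas + tempeh: the both-tight solution has a negative serving — not a feasible corner.
kale + tempeh with both tight: 0.3407 servings and 4.948 servings → $7.04.
The minimum over all feasible corners is $3.97.

$3.97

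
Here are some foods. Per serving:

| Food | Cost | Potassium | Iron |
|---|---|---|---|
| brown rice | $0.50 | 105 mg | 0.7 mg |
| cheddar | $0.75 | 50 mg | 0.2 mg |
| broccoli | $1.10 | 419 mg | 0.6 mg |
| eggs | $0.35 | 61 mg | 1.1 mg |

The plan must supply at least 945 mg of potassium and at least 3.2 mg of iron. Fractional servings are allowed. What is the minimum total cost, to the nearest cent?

$2.83

This is a tiny linear program; its minimum lies at a vertex of the feasible set. List the vertices and price them.
brown rice only: max(945/105, 3.2/0.7) = 9 servings → $4.50.
cheddar only: max(945/50, 3.2/0.2) = 18.9 servings → $14.18.
broccoli only: max(945/419, 3.2/0.6) = 5.333 servings → $5.87.
eggs only: max(945/61, 3.2/1.1) = 15.49 servings → $5.42.
brown rice + cheddar with both targets exact would need a negative amount; discard.
brown rice + broccoli with both tight: 3.36 servings and 1.413 servings → $3.23.
brown rice + eggs: intersection lies outside the first quadrant.
cheddar + broccoli with both tight: 14.38 servings and 0.539 servings → $11.38.
cheddar + eggs: the both-tight solution has a negative serving — not a feasible corner.
broccoli + eggs with both tight: 1.99 servings and 1.824 servings → $2.83.
The minimum over all feasible corners is $2.83.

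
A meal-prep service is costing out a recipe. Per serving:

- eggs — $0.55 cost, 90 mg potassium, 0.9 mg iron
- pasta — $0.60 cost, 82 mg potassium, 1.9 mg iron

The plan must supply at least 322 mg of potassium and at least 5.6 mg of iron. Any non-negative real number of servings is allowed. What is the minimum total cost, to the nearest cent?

$2.19

With two linear requirements the optimum uses one or two foods; enumerate the corners.
eggs only: max(322/90, 5.6/0.9) = 6.222 servings → $3.42.
pasta only: max(322/82, 5.6/1.9) = 3.927 servings → $2.36.
eggs + pasta with both tight: 1.57 servings and 2.204 servings → $2.19.
The minimum over all feasible corners is $2.19.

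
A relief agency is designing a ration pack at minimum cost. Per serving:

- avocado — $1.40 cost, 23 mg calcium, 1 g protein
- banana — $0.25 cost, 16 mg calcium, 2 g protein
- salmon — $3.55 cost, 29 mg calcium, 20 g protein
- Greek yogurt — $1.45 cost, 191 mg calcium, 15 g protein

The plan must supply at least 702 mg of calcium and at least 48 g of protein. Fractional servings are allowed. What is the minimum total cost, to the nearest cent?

$5.33

Check every corner: each single food scaled to meet both minima, and each pair solved so both constraints bind.
avocado only: max(702/23, 48/1) = 48 servings → $67.20.
banana only: max(702/16, 48/2) = 43.88 servings → $10.97.
salmon only: max(702/29, 48/20) = 24.21 servings → $85.93.
Greek yogurt only: max(702/191, 48/15) = 3.675 servings → $5.33.
avocado + banana with both tight: 21.2 servings and 13.4 servings → $33.03.
avocado + salmon with both tight: 29.35 servings and 0.9327 servings → $44.40.
avocado + Greek yogurt with both tight: 8.844 servings and 2.61 servings → $16.17.
banana + salmon: intersection lies outside the first quadrant.
banana + Greek yogurt: intersection lies outside the first quadrant.
salmon + Greek yogurt: the both-tight solution has a negative serving — not a feasible corner.
The minimum over all feasible corners is $5.33.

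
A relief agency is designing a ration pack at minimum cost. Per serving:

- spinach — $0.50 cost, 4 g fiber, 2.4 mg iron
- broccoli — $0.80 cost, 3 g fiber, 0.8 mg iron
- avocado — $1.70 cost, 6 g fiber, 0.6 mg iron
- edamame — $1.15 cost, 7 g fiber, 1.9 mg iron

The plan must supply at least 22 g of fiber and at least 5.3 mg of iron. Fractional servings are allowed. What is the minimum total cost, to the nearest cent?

$2.75

An LP optimum is at a vertex; with two nutrient constraints at most two foods are used. Check each candidate.
spinach only: max(22/4, 5.3/2.4) = 5.5 servings → $2.75.
broccoli only: max(22/3, 5.3/0.8) = 7.333 servings → $5.87.
avocado only: max(22/6, 5.3/0.6) = 8.833 servings → $15.02.
edamame only: max(22/7, 5.3/1.9) = 3.143 servings → $3.61.
spinach + broccoli: intersection lies outside the first quadrant.
spinach + avocado with both tight: 1.55 servings and 2.633 servings → $5.25.
spinach + edamame with both targets exact would need a negative amount; discard.
broccoli + avocado with both tight: 6.2 servings and 0.5667 servings → $5.92.
broccoli + edamame with both targets exact would need a negative amount; discard.
avocado + edamame with both tight: 0.6528 servings and 2.583 servings → $4.08.
Cheapest feasible corner: $2.75.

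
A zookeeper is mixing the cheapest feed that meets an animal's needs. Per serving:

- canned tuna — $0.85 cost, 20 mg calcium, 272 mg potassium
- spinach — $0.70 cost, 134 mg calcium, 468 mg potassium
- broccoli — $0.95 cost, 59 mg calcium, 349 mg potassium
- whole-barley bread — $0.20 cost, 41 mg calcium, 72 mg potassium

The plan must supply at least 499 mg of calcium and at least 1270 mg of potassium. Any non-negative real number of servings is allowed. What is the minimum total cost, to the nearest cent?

$2.51

canned tuna only: max(499/20, 1270/272) = 24.95 servings → $21.21.
spinach only: max(499/134, 1270/468) = 3.724 servings → $2.61.
broccoli only: max(499/59, 1270/349) = 8.458 servings → $8.03.
whole-barley bread only: max(499/41, 1270/72) = 17.64 servings → $3.53.
canned tuna + spinach with both targets exact would need a negative amount; discard.
canned tuna + broccoli: intersection lies outside the first quadrant.
canned tuna + whole-barley bread with both tight: 1.662 servings and 11.36 servings → $3.68.
spinach + broccoli: the both-tight solution has a negative serving — not a feasible corner.
spinach + whole-barley bread with both tight: 1.692 servings and 6.641 servings → $2.51.
broccoli + whole-barley bread with both tight: 1.604 servings and 9.862 servings → $3.50.
The minimum over all feasible corners is $2.51.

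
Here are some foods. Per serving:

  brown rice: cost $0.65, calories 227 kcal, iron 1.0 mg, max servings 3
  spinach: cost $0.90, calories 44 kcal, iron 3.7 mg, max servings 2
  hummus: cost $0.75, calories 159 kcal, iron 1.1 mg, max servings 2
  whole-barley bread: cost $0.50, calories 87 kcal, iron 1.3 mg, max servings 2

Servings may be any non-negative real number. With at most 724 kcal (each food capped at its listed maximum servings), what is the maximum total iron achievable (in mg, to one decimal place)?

12.8 mg

Iron per kcal: spinach 0.08409, whole-barley bread 0.01494, hummus 0.006918, brown rice 0.004405.
Take 2 servings of spinach: uses 88 kcal, +7.4 mg iron (running total 7.4 mg).
Take 2 servings of whole-barley bread: uses 174 kcal, +2.6 mg iron (running total 10.0 mg).
Take 2 servings of hummus: uses 318 kcal, +2.2 mg iron (running total 12.2 mg).
Take 0.6344 servings of brown rice: uses 144 kcal, +0.6 mg iron (running total 12.8 mg).
Greedy by best ratio exhausts the calories allowance optimally: 12.8 mg.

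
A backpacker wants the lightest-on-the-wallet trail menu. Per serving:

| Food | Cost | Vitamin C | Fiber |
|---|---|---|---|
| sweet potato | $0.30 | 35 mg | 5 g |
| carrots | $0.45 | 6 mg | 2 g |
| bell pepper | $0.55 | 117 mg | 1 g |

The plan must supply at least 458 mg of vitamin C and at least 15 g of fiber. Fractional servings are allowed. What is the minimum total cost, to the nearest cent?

A basic optimal solution has at most two foods positive. Try each food alone and each pair with both targets met exactly.
sweet potato only: max(458/35, 15/5) = 13.09 servings → $3.93.
carrots only: max(458/6, 15/2) = 76.33 servings → $34.35.
bell pepper only: max(458/117, 15/1) = 15 servings → $8.25.
sweet potato + carrots with both targets exact would need a negative amount; discard.
sweet potato + bell pepper with both tight: 2.358 servings and 3.209 servings → $2.47.
carrots + bell pepper with both tight: 5.689 servings and 3.623 servings → $4.55.
So the least-cost plan costs $2.47.

$2.47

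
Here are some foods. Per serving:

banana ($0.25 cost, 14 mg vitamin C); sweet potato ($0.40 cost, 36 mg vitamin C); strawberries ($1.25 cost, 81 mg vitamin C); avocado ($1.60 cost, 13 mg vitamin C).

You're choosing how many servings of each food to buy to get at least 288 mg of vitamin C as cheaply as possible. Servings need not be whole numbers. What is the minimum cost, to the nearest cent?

Cost per mg of vitamin C: sweet potato $0.0111, strawberries $0.0154, banana $0.0179, avocado $0.1231.
With no serving limits, use only sweet potato: 288 mg / 36 mg = 8 servings × $0.40 = $3.20.

$3.20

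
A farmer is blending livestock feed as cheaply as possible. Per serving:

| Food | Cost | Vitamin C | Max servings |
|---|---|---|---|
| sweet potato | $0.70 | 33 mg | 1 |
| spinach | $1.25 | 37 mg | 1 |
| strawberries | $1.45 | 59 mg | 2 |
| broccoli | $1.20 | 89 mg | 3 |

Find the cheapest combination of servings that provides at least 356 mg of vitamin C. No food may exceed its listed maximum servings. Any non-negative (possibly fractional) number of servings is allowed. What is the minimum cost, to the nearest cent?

Cost per mg of vitamin C: broccoli $0.0135, sweet potato $0.0212, strawberries $0.0246, spinach $0.0338.
Take 3 servings of broccoli: +267.0 mg vitamin C for $3.60 (total $3.60, still need 89.0 mg).
Take 1 serving of sweet potato: +33.0 mg vitamin C for $0.70 (total $4.30, still need 56.0 mg).
Take 0.9492 servings of strawberries: +56.0 mg vitamin C for $1.38 (total $5.68, still need 0.0 mg).
Greedy by cheapest-per-mg is optimal for a single linear constraint, so the minimum cost is $5.68.

$5.68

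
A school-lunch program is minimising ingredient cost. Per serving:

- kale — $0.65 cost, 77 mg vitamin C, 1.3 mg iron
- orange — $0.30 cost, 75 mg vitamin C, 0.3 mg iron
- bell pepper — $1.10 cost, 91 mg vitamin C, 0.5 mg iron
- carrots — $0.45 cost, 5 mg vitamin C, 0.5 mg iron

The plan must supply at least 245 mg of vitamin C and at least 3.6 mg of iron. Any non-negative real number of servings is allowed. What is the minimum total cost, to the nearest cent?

Minimising a linear cost over {vitamin C ≥ 245, iron ≥ 3.6, servings ≥ 0} — the optimum is at a vertex, using one or two foods.
kale only: max(245/77, 3.6/1.3) = 3.182 servings → $2.07.
orange only: max(245/75, 3.6/0.3) = 12 servings → $3.60.
bell pepper only: max(245/91, 3.6/0.5) = 7.2 servings → $7.92.
carrots only: max(245/5, 3.6/0.5) = 49 servings → $22.05.
kale + orange with both tight: 2.641 servings and 0.5551 servings → $1.88.
kale + bell pepper with both tight: 2.57 servings and 0.5175 servings → $2.24.
kale + carrots with both targets exact would need a negative amount; discard.
orange + bell pepper: intersection lies outside the first quadrant.
orange + carrots with both tight: 2.903 servings and 5.458 servings → $3.33.
bell pepper + carrots with both tight: 2.43 servings and 4.77 servings → $4.82.
Cheapest feasible corner: $1.88.

$1.88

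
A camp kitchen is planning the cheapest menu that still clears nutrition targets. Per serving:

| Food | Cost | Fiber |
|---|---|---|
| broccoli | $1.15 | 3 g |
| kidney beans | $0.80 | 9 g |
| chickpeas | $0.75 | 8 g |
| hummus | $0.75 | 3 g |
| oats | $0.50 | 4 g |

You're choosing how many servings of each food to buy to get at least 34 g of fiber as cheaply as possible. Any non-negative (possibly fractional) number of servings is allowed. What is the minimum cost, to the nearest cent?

Cost per g of fiber: kidney beans $0.0889, chickpeas $0.0938, oats $0.1250, hummus $0.2500, broccoli $0.3833.
With no serving limits, use only kidney beans: 34 g / 9 g = 3.778 servings × $0.80 = $3.02.

$3.02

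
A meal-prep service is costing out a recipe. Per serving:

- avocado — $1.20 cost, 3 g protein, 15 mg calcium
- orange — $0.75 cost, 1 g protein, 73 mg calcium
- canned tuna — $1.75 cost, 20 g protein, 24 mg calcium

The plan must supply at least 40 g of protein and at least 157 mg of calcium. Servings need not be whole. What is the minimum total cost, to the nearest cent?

$4.51

With two linear requirements the optimum uses one or two foods; enumerate the corners.
avocado only: max(40/3, 157/15) = 13.33 servings → $16.00.
orange only: max(40/1, 157/73) = 40 servings → $30.00.
canned tuna only: max(40/20, 157/24) = 6.542 servings → $11.45.
avocado + orange with both targets exact would need a negative amount; discard.
avocado + canned tuna with both tight: 9.561 servings and 0.5658 servings → $12.46.
orange + canned tuna with both tight: 1.518 servings and 1.924 servings → $4.51.
So the least-cost plan costs $4.51.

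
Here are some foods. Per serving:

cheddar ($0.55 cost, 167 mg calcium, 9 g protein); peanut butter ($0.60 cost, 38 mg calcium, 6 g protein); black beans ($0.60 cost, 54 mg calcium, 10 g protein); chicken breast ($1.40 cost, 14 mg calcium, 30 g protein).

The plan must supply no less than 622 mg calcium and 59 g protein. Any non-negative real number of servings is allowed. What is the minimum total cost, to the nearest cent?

cheddar only: max(622/167, 59/9) = 6.556 servings → $3.61.
peanut butter only: max(622/38, 59/6) = 16.37 servings → $9.82.
black beans only: max(622/54, 59/10) = 11.52 servings → $6.91.
chicken breast only: max(622/14, 59/30) = 44.43 servings → $62.20.
cheddar + peanut butter with both tight: 2.258 servings and 6.447 servings → $5.11.
cheddar + black beans with both tight: 2.562 servings and 3.594 servings → $3.57.
cheddar + chicken breast with both tight: 3.652 servings and 0.8712 servings → $3.23.
peanut butter + black beans: intersection lies outside the first quadrant.
peanut butter + chicken breast with both targets exact would need a negative amount; discard.
black beans + chicken breast: the both-tight solution has a negative serving — not a feasible corner.
The minimum over all feasible corners is $3.23.

$3.23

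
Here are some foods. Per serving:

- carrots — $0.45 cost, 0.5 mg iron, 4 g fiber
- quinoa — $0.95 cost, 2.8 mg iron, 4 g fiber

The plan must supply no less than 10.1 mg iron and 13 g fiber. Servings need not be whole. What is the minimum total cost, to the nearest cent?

An LP optimum is at a vertex; with two nutrient constraints at most two foods are used. Check each candidate.
carrots only: max(10.1/0.5, 13/4) = 20.2 servings → $9.09.
quinoa only: max(10.1/2.8, 13/4) = 3.607 servings → $3.43.
carrots + quinoa: intersection lies outside the first quadrant.
So the least-cost plan costs $3.43.

$3.43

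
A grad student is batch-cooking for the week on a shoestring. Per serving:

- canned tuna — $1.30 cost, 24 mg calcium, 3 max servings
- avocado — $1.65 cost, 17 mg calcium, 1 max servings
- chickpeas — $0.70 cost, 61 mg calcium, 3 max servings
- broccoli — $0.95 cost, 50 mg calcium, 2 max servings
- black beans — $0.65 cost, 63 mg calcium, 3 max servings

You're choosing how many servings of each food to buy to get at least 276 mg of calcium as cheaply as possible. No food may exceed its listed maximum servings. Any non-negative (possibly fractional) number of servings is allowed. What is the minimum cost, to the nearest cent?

$2.95

Cost per mg of calcium: black beans $0.0103, chickpeas $0.0115, broccoli $0.0190, canned tuna $0.0542, avocado $0.0971.
Take 3 servings of black beans: +189.0 mg calcium for $1.95 (total $1.95, still need 87.0 mg).
Take 1.426 servings of chickpeas: +87.0 mg calcium for $1.00 (total $2.95, still need 0.0 mg).
Filling from the cheapest source first is optimal under one linear minimum: $2.95.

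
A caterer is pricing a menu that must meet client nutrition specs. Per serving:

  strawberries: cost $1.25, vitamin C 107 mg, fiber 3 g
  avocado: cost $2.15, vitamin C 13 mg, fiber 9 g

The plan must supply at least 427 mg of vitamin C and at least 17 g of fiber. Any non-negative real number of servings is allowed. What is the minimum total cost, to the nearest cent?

An LP optimum is at a vertex; with two nutrient constraints at most two foods are used. Check each candidate.
strawberries only: max(427/107, 17/3) = 5.667 servings → $7.08.
avocado only: max(427/13, 17/9) = 32.85 servings → $70.62.
strawberries + avocado with both tight: 3.92 servings and 0.5823 servings → $6.15.
Cheapest feasible corner: $6.15.

$6.15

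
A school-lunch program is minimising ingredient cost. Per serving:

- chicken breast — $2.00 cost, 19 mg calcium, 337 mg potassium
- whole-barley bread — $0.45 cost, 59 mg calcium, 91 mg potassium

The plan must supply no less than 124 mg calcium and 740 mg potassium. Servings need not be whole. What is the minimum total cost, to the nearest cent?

$3.66

Minimising a linear cost over {calcium ≥ 124, potassium ≥ 740, servings ≥ 0} — the optimum is at a vertex, using one or two foods.
chicken breast only: max(124/19, 740/337) = 6.526 servings → $13.05.
whole-barley bread only: max(124/59, 740/91) = 8.132 servings → $3.66.
chicken breast + whole-barley bread with both tight: 1.783 servings and 1.527 servings → $4.25.
Cheapest feasible corner: $3.66.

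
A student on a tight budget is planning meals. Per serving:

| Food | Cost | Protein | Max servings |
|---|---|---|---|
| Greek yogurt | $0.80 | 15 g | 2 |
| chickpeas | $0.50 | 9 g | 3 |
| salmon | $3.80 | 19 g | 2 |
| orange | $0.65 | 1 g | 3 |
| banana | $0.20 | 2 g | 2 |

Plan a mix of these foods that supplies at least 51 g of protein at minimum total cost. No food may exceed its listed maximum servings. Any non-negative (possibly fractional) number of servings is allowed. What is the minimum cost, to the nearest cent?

$2.77

Cost per g of protein: Greek yogurt $0.0533, chickpeas $0.0556, banana $0.1000, salmon $0.2000, orange $0.6500.
Take 2 servings of Greek yogurt: +30.0 g protein for $1.60 (total $1.60, still need 21.0 g).
Take 2.333 servings of chickpeas: +21.0 g protein for $1.17 (total $2.77, still need 0.0 g).
Filling from the cheapest source first is optimal under one linear minimum: $2.77.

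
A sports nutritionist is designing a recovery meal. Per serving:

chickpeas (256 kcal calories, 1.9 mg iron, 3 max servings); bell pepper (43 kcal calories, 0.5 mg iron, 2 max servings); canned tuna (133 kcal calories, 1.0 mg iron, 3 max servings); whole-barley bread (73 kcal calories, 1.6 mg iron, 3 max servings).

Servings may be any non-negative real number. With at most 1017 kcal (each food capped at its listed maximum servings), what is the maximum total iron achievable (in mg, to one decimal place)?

11.1 mg

Iron per kcal: whole-barley bread 0.02192, bell pepper 0.01163, canned tuna 0.007519, chickpeas 0.007422.
Take 3 servings of whole-barley bread: uses 219 kcal, +4.8 mg iron (running total 4.8 mg).
Take 2 servings of bell pepper: uses 86 kcal, +1.0 mg iron (running total 5.8 mg).
Take 3 servings of canned tuna: uses 399 kcal, +3.0 mg iron (running total 8.8 mg).
Take 1.223 servings of chickpeas: uses 313 kcal, +2.3 mg iron (running total 11.1 mg).
Greedy by best ratio exhausts the calories allowance optimally: 11.1 mg.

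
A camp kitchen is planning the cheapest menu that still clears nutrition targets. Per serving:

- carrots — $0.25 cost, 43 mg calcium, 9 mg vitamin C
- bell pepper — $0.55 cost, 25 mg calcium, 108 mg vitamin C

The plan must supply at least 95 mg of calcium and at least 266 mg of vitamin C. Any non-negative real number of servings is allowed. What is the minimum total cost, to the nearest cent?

carrots only: max(95/43, 266/9) = 29.56 servings → $7.39.
bell pepper only: max(95/25, 266/108) = 3.8 servings → $2.09.
carrots + bell pepper with both tight: 0.8169 servings and 2.395 servings → $1.52.
Cheapest feasible corner: $1.52.

$1.52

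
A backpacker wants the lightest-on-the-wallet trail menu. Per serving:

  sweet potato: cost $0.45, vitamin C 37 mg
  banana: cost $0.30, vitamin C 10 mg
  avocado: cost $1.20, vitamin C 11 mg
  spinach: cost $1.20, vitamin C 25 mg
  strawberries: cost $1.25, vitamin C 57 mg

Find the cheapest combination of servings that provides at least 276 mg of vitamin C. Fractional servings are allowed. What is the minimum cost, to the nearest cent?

$3.36

Cost per mg of vitamin C: sweet potato $0.0122, strawberries $0.0219, banana $0.0300, spinach $0.0480, avocado $0.1091.
With no serving limits, use only sweet potato: 276 mg / 37 mg = 7.459 servings × $0.45 = $3.36.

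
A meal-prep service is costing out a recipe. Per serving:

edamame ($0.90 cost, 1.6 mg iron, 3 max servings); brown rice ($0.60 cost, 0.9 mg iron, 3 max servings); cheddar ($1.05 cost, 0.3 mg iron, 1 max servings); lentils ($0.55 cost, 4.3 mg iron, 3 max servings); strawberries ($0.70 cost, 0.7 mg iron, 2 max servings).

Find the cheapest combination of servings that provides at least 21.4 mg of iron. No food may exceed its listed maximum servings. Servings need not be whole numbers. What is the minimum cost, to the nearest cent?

Cost per mg of iron: lentils $0.1279, edamame $0.5625, brown rice $0.6667, strawberries $1.0000, cheddar $3.5000.
Take 3 servings of lentils: +12.9 mg iron for $1.65 (total $1.65, still need 8.5 mg).
Take 3 servings of edamame: +4.8 mg iron for $2.70 (total $4.35, still need 3.7 mg).
Take 3 servings of brown rice: +2.7 mg iron for $1.80 (total $6.15, still need 1.0 mg).
Take 1.429 servings of strawberries: +1.0 mg iron for $1.00 (total $7.15, still need 0.0 mg).
Filling from the cheapest source first is optimal under one linear minimum: $7.15.

$7.15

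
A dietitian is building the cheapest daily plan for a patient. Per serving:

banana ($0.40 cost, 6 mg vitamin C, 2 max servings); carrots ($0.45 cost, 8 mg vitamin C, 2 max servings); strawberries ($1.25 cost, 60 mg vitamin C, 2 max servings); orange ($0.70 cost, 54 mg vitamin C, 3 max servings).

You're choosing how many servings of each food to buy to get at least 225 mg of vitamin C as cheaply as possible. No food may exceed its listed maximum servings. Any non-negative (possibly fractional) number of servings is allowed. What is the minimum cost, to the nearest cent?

Cost per mg of vitamin C: orange $0.0130, strawberries $0.0208, carrots $0.0563, banana $0.0667.
Take 3 servings of orange: +162.0 mg vitamin C for $2.10 (total $2.10, still need 63.0 mg).
Take 1.05 servings of strawberries: +63.0 mg vitamin C for $1.31 (total $3.41, still need 0.0 mg).
Filling from the cheapest source first is optimal under one linear minimum: $3.41.

$3.41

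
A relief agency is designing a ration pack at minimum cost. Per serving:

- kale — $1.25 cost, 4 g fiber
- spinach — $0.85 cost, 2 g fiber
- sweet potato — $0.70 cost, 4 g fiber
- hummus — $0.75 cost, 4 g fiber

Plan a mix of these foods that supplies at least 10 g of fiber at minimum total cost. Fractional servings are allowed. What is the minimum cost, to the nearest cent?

Cost per g of fiber: sweet potato $0.1750, hummus $0.1875, kale $0.3125, spinach $0.4250.
With no serving limits, use only sweet potato: 10 g / 4 g = 2.5 servings × $0.70 = $1.75.

$1.75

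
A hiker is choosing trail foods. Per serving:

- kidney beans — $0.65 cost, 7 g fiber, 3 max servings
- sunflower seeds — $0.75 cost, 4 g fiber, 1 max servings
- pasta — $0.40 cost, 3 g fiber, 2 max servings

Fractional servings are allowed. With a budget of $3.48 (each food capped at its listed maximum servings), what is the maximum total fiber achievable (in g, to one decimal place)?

Fiber per dollar: kidney beans 10.77, pasta 7.5, sunflower seeds 5.333.
Take 3 servings of kidney beans: spends $1.95, +21.0 g fiber (running total 21.0 g).
Take 2 servings of pasta: spends $0.80, +6.0 g fiber (running total 27.0 g).
Take 0.9733 servings of sunflower seeds: spends $0.73, +3.9 g fiber (running total 30.9 g).
Greedy by best ratio exhausts the cost allowance optimally: 30.9 g.

30.9 g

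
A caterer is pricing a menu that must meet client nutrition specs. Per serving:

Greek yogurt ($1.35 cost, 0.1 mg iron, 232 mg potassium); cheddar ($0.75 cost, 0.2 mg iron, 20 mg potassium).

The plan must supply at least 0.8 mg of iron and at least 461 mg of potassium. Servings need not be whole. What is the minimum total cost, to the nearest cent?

$4.67

A basic optimal solution has at most two foods positive. Try each food alone and each pair with both targets met exactly.
Greek yogurt only: max(0.8/0.1, 461/232) = 8 servings → $10.80.
cheddar only: max(0.8/0.2, 461/20) = 23.05 servings → $17.29.
Greek yogurt + cheddar with both tight: 1.716 servings and 3.142 servings → $4.67.
So the least-cost plan costs $4.67.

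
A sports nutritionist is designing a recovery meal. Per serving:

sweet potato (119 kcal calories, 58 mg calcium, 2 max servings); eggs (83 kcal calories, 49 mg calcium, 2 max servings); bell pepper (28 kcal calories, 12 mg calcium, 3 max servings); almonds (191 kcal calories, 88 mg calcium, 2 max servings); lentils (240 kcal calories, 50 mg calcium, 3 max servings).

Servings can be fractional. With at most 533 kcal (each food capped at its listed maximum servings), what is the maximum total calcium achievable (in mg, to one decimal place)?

273.4 mg

Calcium per kcal: eggs 0.5904, sweet potato 0.4874, almonds 0.4607, bell pepper 0.4286, lentils 0.2083.
Take 2 servings of eggs: uses 166 kcal, +98.0 mg calcium (running total 98.0 mg).
Take 2 servings of sweet potato: uses 238 kcal, +116.0 mg calcium (running total 214.0 mg).
Take 0.6754 servings of almonds: uses 129 kcal, +59.4 mg calcium (running total 273.4 mg).
Greedy by best ratio exhausts the calories allowance optimally: 273.4 mg.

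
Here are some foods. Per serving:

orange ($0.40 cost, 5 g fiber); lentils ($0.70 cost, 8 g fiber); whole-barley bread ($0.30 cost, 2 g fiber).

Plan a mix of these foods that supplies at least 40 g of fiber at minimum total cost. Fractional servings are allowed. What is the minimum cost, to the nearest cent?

$3.20

Cost per g of fiber: orange $0.0800, lentils $0.0875, whole-barley bread $0.1500.
With no serving limits, use only orange: 40 g / 5 g = 8 servings × $0.40 = $3.20.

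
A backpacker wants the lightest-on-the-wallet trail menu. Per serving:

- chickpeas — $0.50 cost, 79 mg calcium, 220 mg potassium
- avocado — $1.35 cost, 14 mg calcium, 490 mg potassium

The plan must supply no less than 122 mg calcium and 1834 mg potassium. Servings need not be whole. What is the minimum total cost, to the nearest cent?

$4.17

The cheapest plan sits at a corner of the feasible region — with two constraints it uses at most two foods.
chickpeas only: max(122/79, 1834/220) = 8.336 servings → $4.17.
avocado only: max(122/14, 1834/490) = 8.714 servings → $11.76.
chickpeas + avocado with both tight: 0.9572 servings and 3.313 servings → $4.95.
The minimum over all feasible corners is $4.17.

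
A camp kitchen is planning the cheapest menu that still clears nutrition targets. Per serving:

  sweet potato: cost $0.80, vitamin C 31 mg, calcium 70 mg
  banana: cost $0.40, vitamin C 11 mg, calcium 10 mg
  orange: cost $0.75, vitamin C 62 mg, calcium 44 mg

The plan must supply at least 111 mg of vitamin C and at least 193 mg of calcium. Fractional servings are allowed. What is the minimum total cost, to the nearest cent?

sweet potato only: max(111/31, 193/70) = 3.581 servings → $2.86.
banana only: max(111/11, 193/10) = 19.3 servings → $7.72.
orange only: max(111/62, 193/44) = 4.386 servings → $3.29.
sweet potato + banana with both tight: 2.202 servings and 3.885 servings → $3.32.
sweet potato + orange with both tight: 2.38 servings and 0.6005 servings → $2.35.
banana + orange: the both-tight solution has a negative serving — not a feasible corner.
So the least-cost plan costs $2.35.

$2.35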